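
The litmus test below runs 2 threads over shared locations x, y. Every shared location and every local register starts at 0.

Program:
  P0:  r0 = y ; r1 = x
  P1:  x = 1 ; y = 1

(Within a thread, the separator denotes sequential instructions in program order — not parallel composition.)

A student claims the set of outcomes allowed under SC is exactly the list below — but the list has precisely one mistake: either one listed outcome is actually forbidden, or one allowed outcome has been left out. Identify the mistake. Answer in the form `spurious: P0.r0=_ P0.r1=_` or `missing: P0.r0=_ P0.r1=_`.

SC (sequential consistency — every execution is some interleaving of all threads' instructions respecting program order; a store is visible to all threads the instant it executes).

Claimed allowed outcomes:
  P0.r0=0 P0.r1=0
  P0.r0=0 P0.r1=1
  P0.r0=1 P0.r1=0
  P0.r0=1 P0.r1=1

spurious: P0.r0=1 P0.r1=0

outcome vector order: (P0.r0,P0.r1)
SC: 3 outcomes — {<0 0>, <0 1>, <1 1>}
claimed∖SC = {<1 0>}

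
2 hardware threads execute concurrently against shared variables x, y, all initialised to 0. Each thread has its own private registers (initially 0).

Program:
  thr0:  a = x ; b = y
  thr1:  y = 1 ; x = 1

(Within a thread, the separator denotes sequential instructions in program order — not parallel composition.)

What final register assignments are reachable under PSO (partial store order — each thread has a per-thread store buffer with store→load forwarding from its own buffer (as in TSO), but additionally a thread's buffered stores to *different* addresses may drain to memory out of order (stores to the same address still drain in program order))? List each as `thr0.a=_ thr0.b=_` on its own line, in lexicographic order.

thr0.a=0 thr0.b=0
thr0.a=0 thr0.b=1
thr0.a=1 thr0.b=0
thr0.a=1 thr0.b=1

outcome vector order: (thr0.a,thr0.b)
|PSO outcomes| = 4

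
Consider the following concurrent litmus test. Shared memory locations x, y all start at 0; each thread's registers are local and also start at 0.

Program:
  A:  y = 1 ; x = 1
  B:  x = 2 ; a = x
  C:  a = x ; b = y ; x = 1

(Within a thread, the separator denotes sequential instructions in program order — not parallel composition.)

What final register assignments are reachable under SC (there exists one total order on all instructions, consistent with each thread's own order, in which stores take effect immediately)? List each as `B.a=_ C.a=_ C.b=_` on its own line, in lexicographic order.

B.a=1 C.a=0 C.b=0
B.a=1 C.a=0 C.b=1
B.a=1 C.a=1 C.b=1
B.a=1 C.a=2 C.b=0
B.a=1 C.a=2 C.b=1
B.a=2 C.a=0 C.b=0
B.a=2 C.a=0 C.b=1
B.a=2 C.a=1 C.b=1
B.a=2 C.a=2 C.b=0
B.a=2 C.a=2 C.b=1

outcome vector order: (B.a,C.a,C.b)
|SC outcomes| = 10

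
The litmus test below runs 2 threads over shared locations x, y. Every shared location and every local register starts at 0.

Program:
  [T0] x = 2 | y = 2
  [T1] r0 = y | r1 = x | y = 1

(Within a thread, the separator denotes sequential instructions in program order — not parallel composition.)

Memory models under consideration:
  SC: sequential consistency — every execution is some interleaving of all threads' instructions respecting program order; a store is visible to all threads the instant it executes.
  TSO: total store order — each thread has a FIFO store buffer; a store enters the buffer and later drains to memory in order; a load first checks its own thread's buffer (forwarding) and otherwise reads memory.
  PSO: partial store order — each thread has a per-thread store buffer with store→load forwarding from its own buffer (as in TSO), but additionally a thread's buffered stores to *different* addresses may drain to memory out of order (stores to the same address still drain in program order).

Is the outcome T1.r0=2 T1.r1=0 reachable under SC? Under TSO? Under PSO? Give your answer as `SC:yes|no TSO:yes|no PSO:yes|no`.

SC:no TSO:no PSO:yes

outcome vector order: (T1.r0,T1.r1)
SC (3): <0 0>; <0 2>; <2 2>
TSO (3): <0 0>; <0 2>; <2 2>
PSO (4): <0 0>; <0 2>; <2 0>; <2 2>
target <2 0> ∈ {PSO}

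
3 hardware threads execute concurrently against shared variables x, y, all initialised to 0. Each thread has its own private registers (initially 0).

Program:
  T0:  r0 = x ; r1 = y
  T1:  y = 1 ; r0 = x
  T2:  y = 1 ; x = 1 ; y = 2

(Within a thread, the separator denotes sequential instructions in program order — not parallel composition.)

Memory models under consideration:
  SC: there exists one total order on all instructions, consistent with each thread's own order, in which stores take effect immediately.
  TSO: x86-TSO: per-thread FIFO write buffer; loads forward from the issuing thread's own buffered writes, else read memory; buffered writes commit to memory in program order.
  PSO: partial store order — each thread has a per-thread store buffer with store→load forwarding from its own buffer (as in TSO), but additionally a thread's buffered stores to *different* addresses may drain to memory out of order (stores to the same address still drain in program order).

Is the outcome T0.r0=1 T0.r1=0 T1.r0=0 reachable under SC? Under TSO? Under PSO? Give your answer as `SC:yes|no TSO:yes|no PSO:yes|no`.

SC:no TSO:no PSO:yes

outcome vector order: (T0.r0,T0.r1,T1.r0)
[SC] allowed = {0/0/0; 0/0/1; 0/1/0; 0/1/1; 0/2/0; 0/2/1; 1/1/0; 1/1/1; 1/2/0; 1/2/1}
[TSO] allowed = {0/0/0; 0/0/1; 0/1/0; 0/1/1; 0/2/0; 0/2/1; 1/1/0; 1/1/1; 1/2/0; 1/2/1}
[PSO] allowed = {0/0/0; 0/0/1; 0/1/0; 0/1/1; 0/2/0; 0/2/1; 1/0/0; 1/0/1; 1/1/0; 1/1/1; 1/2/0; 1/2/1}
target 1/0/0 ∈ {PSO}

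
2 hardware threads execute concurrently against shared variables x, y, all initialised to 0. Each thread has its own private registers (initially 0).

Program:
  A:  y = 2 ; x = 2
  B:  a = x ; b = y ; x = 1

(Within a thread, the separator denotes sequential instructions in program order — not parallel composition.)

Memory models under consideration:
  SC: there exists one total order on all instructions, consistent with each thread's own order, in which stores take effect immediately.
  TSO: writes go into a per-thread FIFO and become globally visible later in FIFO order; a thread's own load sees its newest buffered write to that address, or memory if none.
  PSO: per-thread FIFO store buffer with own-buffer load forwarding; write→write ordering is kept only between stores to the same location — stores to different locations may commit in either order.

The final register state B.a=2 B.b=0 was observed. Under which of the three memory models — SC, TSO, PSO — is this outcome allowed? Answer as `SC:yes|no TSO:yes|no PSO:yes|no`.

SC:no TSO:no PSO:yes

outcome vector order: (B.a,B.b)
SC: 3 outcomes — {00; 02; 22}
TSO: 3 outcomes — {00; 02; 22}
PSO: 4 outcomes — {00; 02; 20; 22}
target 20 ∈ {PSO}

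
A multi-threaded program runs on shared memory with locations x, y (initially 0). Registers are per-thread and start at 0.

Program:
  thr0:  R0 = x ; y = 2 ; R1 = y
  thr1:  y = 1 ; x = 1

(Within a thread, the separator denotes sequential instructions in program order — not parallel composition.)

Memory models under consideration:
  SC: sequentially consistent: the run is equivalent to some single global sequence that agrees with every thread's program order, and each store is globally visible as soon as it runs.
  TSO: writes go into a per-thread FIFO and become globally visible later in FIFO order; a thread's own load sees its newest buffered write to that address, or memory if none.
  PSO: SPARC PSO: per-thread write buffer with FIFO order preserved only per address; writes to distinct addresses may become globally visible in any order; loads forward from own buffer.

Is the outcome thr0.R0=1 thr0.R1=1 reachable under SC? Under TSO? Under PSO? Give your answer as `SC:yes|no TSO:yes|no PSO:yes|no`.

SC:no TSO:no PSO:yes

outcome vector order: (thr0.R0,thr0.R1)
SC (3): 01 02 12
TSO (3): 01 02 12
PSO (4): 01 02 11 12
target 11 ∈ {PSO}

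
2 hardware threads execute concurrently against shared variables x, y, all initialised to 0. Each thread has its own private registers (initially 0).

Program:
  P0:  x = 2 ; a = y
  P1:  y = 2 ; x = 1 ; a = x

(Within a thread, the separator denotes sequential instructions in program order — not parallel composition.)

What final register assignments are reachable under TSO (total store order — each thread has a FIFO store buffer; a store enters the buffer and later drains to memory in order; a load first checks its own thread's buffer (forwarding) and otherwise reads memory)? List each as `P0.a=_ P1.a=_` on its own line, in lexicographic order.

outcome vector order: (P0.a,P1.a)
|TSO outcomes| = 4

P0.a=0 P1.a=1
P0.a=0 P1.a=2
P0.a=2 P1.a=1
P0.a=2 P1.a=2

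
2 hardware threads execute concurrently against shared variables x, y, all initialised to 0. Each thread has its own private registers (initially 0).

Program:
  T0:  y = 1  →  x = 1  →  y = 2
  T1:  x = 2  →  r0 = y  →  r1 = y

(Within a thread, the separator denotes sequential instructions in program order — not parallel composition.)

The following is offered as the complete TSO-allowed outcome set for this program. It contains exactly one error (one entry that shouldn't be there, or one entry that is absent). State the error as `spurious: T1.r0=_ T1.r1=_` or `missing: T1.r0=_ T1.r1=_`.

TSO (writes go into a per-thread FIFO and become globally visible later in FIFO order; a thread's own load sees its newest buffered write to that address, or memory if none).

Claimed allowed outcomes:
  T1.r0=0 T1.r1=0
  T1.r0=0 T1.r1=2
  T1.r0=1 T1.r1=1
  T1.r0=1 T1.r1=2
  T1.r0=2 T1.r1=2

missing: T1.r0=0 T1.r1=1

outcome vector order: (T1.r0,T1.r1)
[TSO] allowed = {<0 0>, <0 1>, <0 2>, <1 1>, <1 2>, <2 2>}
TSO∖claimed = {<0 1>}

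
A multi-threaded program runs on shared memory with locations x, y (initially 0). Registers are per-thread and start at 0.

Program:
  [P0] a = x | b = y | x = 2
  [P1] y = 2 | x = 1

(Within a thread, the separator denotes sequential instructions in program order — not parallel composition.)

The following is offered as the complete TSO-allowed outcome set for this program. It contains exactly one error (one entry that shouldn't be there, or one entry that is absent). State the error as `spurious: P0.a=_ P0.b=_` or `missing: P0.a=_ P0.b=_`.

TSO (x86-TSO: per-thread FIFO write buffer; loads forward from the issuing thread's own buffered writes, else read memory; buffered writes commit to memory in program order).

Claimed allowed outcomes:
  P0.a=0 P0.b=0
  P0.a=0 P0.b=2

outcome vector order: (P0.a,P0.b)
[TSO] allowed = {(0,0) (0,2) (1,2)}
TSO∖claimed = {(1,2)}

missing: P0.a=1 P0.b=2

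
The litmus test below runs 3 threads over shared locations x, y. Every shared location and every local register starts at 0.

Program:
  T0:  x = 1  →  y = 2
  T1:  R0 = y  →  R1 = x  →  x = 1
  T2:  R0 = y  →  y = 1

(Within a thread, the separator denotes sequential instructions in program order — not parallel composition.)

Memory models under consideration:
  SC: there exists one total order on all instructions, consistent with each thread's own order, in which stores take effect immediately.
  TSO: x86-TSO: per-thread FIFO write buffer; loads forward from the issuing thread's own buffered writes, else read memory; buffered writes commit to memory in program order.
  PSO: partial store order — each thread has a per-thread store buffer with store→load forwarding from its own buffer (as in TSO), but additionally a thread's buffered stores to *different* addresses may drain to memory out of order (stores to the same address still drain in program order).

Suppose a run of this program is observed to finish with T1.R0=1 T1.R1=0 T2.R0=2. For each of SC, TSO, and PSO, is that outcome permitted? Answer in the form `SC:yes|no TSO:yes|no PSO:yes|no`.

outcome vector order: (T1.R0,T1.R1,T2.R0)
SC (9): <0 0 0>; <0 0 2>; <0 1 0>; <0 1 2>; <1 0 0>; <1 1 0>; <1 1 2>; <2 1 0>; <2 1 2>
TSO (9): <0 0 0>; <0 0 2>; <0 1 0>; <0 1 2>; <1 0 0>; <1 1 0>; <1 1 2>; <2 1 0>; <2 1 2>
PSO (12): <0 0 0>; <0 0 2>; <0 1 0>; <0 1 2>; <1 0 0>; <1 0 2>; <1 1 0>; <1 1 2>; <2 0 0>; <2 0 2>; <2 1 0>; <2 1 2>
target <1 0 2> ∈ {PSO}

SC:no TSO:no PSO:yes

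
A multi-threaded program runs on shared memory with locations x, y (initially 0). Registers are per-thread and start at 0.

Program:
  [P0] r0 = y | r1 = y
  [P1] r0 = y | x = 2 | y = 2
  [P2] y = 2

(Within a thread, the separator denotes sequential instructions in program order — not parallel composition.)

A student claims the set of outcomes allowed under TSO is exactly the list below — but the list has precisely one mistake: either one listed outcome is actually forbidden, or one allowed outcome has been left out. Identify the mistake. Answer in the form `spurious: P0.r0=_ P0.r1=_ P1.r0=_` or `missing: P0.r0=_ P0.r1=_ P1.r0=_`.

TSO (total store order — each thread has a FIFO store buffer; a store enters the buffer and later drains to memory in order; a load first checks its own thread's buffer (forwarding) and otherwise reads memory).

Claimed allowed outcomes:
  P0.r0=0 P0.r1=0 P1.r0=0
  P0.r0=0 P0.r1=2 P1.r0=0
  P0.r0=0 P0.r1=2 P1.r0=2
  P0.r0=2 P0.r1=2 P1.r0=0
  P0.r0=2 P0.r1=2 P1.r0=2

missing: P0.r0=0 P0.r1=0 P1.r0=2

outcome vector order: (P0.r0,P0.r1,P1.r0)
under TSO → <0 0 0> <0 0 2> <0 2 0> <0 2 2> <2 2 0> <2 2 2>
TSO∖claimed = {<0 0 2>}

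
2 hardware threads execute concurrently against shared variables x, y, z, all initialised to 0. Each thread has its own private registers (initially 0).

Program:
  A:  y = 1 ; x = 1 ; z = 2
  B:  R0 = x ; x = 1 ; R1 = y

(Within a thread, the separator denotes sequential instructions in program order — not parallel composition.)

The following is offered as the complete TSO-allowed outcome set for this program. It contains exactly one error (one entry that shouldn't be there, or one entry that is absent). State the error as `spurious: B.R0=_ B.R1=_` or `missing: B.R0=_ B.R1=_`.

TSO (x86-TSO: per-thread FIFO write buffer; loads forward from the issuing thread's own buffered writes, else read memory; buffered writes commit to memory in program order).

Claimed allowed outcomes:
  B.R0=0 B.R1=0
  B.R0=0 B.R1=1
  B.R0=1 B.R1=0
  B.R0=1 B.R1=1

outcome vector order: (B.R0,B.R1)
TSO: 3 outcomes — {<0 0>; <0 1>; <1 1>}
claimed∖TSO = {<1 0>}

spurious: B.R0=1 B.R1=0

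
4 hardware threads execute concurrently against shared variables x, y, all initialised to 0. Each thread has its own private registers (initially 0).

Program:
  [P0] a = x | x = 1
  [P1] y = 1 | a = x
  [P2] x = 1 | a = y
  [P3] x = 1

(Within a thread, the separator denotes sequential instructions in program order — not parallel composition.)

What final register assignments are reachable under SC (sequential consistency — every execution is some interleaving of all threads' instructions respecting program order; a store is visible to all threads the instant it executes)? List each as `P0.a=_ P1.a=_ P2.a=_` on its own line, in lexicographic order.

outcome vector order: (P0.a,P1.a,P2.a)
|SC outcomes| = 6

P0.a=0 P1.a=0 P2.a=1
P0.a=0 P1.a=1 P2.a=0
P0.a=0 P1.a=1 P2.a=1
P0.a=1 P1.a=0 P2.a=1
P0.a=1 P1.a=1 P2.a=0
P0.a=1 P1.a=1 P2.a=1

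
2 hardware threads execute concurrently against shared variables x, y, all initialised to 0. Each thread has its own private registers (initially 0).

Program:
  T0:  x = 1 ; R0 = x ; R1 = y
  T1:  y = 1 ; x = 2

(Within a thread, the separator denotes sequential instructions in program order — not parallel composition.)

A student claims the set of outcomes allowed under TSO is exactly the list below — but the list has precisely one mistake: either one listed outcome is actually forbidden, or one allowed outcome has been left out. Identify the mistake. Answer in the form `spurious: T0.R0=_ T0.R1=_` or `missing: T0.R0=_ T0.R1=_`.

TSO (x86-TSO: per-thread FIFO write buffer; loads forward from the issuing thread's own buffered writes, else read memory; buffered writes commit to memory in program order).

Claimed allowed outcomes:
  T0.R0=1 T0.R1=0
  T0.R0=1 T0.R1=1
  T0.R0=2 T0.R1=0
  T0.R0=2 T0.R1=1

spurious: T0.R0=2 T0.R1=0

outcome vector order: (T0.R0,T0.R1)
TSO (3): 10, 11, 21
claimed∖TSO = {20}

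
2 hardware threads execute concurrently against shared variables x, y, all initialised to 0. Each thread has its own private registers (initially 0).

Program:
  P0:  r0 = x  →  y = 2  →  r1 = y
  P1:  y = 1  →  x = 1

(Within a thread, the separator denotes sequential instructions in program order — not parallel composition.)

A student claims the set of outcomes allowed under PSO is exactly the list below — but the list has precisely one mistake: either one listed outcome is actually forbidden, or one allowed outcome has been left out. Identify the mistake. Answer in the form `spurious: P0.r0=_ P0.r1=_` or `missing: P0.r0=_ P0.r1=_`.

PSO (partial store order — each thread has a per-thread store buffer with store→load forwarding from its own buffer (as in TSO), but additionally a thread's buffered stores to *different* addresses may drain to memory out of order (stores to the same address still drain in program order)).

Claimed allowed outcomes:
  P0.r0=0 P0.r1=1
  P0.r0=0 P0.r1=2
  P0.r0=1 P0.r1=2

missing: P0.r0=1 P0.r1=1

outcome vector order: (P0.r0,P0.r1)
PSO (4): <0 1>; <0 2>; <1 1>; <1 2>
PSO∖claimed = {<1 1>}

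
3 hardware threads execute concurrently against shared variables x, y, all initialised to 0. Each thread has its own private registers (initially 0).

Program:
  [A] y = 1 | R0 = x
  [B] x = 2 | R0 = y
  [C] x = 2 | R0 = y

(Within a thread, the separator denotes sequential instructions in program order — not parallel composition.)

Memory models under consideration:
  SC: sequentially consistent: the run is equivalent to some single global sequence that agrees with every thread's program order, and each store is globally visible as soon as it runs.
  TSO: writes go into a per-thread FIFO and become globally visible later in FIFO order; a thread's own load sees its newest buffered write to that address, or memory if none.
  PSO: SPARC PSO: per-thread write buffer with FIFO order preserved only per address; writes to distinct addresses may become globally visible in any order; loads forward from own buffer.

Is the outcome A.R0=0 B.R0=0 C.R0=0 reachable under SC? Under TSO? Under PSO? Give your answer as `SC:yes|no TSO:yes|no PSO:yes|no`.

outcome vector order: (A.R0,B.R0,C.R0)
[SC] allowed = {(0,1,1) (2,0,0) (2,0,1) (2,1,0) (2,1,1)}
[TSO] allowed = {(0,0,0) (0,0,1) (0,1,0) (0,1,1) (2,0,0) (2,0,1) (2,1,0) (2,1,1)}
[PSO] allowed = {(0,0,0) (0,0,1) (0,1,0) (0,1,1) (2,0,0) (2,0,1) (2,1,0) (2,1,1)}
target (0,0,0) ∈ {TSO,PSO}

SC:no TSO:yes PSO:yes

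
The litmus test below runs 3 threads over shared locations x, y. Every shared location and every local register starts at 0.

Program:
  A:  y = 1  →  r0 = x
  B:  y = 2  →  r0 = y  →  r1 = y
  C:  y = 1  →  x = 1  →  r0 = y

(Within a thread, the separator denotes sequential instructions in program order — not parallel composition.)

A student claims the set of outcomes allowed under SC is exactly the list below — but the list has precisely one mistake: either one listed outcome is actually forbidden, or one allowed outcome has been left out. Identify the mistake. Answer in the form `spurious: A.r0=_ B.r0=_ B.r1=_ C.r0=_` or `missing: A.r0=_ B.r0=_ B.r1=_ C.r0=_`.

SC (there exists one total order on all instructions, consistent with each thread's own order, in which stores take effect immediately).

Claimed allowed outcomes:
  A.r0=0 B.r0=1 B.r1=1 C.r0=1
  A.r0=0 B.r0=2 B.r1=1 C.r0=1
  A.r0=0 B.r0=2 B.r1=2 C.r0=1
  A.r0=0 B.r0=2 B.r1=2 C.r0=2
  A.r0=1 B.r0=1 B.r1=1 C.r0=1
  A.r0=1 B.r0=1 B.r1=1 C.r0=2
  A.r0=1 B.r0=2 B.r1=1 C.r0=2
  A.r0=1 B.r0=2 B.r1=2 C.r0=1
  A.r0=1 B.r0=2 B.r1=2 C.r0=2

missing: A.r0=1 B.r0=2 B.r1=1 C.r0=1

outcome vector order: (A.r0,B.r0,B.r1,C.r0)
SC: 10 outcomes — {0111, 0211, 0221, 0222, 1111, 1112, 1211, 1212, 1221, 1222}
SC∖claimed = {1211}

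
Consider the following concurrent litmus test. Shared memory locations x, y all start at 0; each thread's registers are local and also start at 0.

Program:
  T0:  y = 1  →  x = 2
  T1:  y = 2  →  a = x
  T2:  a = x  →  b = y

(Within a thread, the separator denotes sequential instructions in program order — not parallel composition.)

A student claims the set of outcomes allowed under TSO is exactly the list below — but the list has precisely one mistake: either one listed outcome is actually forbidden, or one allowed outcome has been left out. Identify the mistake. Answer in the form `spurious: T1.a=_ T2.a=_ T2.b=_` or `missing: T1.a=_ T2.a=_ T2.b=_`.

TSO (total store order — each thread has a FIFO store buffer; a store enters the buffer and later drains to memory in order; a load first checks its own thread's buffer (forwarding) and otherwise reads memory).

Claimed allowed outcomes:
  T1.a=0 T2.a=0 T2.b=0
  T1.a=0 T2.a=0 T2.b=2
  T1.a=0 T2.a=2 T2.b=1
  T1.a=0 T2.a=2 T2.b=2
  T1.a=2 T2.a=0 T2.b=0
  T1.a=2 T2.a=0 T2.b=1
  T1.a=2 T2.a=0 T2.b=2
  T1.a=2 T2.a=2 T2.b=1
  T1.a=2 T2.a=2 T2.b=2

outcome vector order: (T1.a,T2.a,T2.b)
[TSO] allowed = {0/0/0; 0/0/1; 0/0/2; 0/2/1; 0/2/2; 2/0/0; 2/0/1; 2/0/2; 2/2/1; 2/2/2}
TSO∖claimed = {0/0/1}

missing: T1.a=0 T2.a=0 T2.b=1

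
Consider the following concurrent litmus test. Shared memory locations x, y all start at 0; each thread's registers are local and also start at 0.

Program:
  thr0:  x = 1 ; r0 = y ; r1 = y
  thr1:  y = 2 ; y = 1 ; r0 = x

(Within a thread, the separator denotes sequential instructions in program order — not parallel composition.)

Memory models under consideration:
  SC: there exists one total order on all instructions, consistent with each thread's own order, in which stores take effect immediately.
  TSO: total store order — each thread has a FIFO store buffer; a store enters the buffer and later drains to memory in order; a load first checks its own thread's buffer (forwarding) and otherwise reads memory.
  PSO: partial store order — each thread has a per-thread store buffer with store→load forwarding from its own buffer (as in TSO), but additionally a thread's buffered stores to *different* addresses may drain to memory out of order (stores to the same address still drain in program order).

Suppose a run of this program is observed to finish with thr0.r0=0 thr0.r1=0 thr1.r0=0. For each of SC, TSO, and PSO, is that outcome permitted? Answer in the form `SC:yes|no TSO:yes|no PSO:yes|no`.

outcome vector order: (thr0.r0,thr0.r1,thr1.r0)
SC (7): (0,0,1) (0,1,1) (0,2,1) (1,1,0) (1,1,1) (2,1,1) (2,2,1)
TSO (12): (0,0,0) (0,0,1) (0,1,0) (0,1,1) (0,2,0) (0,2,1) (1,1,0) (1,1,1) (2,1,0) (2,1,1) (2,2,0) (2,2,1)
PSO (12): (0,0,0) (0,0,1) (0,1,0) (0,1,1) (0,2,0) (0,2,1) (1,1,0) (1,1,1) (2,1,0) (2,1,1) (2,2,0) (2,2,1)
target (0,0,0) ∈ {TSO,PSO}

SC:no TSO:yes PSO:yes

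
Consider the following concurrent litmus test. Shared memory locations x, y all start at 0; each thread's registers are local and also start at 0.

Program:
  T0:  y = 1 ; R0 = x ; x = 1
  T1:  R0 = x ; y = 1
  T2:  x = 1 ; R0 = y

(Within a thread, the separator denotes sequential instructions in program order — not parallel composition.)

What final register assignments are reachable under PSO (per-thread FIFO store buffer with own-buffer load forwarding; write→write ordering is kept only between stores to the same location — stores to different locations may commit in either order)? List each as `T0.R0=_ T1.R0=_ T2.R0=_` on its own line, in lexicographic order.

outcome vector order: (T0.R0,T1.R0,T2.R0)
|PSO outcomes| = 8

T0.R0=0 T1.R0=0 T2.R0=0
T0.R0=0 T1.R0=0 T2.R0=1
T0.R0=0 T1.R0=1 T2.R0=0
T0.R0=0 T1.R0=1 T2.R0=1
T0.R0=1 T1.R0=0 T2.R0=0
T0.R0=1 T1.R0=0 T2.R0=1
T0.R0=1 T1.R0=1 T2.R0=0
T0.R0=1 T1.R0=1 T2.R0=1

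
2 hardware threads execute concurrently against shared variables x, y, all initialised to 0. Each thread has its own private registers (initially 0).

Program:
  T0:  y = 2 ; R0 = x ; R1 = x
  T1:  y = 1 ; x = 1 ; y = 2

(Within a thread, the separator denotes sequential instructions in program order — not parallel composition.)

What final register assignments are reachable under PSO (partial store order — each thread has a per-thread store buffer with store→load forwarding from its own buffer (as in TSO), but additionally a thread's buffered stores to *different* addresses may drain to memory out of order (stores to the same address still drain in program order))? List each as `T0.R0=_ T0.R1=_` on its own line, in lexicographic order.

outcome vector order: (T0.R0,T0.R1)
|PSO outcomes| = 3

T0.R0=0 T0.R1=0
T0.R0=0 T0.R1=1
T0.R0=1 T0.R1=1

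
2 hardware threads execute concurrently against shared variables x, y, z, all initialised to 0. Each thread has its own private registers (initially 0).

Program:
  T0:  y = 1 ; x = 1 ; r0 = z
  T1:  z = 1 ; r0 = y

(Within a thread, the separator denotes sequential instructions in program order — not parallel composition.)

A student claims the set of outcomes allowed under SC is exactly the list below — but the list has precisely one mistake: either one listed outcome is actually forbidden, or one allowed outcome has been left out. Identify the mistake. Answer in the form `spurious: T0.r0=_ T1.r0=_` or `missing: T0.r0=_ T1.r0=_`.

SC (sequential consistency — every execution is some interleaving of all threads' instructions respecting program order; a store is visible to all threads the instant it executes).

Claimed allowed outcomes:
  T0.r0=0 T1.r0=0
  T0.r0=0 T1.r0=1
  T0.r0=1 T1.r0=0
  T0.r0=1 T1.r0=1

spurious: T0.r0=0 T1.r0=0

outcome vector order: (T0.r0,T1.r0)
SC (3): <0 1>; <1 0>; <1 1>
claimed∖SC = {<0 0>}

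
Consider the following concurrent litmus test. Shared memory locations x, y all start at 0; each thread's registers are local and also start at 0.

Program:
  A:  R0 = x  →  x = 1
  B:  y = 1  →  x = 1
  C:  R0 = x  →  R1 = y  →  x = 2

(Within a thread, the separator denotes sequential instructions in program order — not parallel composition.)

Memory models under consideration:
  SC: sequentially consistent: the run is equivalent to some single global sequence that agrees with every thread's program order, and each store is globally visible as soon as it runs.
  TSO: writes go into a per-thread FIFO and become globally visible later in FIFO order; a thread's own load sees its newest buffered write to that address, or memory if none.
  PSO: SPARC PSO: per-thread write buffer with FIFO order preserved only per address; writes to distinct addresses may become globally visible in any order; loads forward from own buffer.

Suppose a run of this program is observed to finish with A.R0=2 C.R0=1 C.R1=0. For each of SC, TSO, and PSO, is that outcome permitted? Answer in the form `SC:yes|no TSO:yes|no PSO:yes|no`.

SC:no TSO:no PSO:yes

outcome vector order: (A.R0,C.R0,C.R1)
SC (10): (0,0,0) (0,0,1) (0,1,0) (0,1,1) (1,0,0) (1,0,1) (1,1,1) (2,0,0) (2,0,1) (2,1,1)
TSO (10): (0,0,0) (0,0,1) (0,1,0) (0,1,1) (1,0,0) (1,0,1) (1,1,1) (2,0,0) (2,0,1) (2,1,1)
PSO (12): (0,0,0) (0,0,1) (0,1,0) (0,1,1) (1,0,0) (1,0,1) (1,1,0) (1,1,1) (2,0,0) (2,0,1) (2,1,0) (2,1,1)
target (2,1,0) ∈ {PSO}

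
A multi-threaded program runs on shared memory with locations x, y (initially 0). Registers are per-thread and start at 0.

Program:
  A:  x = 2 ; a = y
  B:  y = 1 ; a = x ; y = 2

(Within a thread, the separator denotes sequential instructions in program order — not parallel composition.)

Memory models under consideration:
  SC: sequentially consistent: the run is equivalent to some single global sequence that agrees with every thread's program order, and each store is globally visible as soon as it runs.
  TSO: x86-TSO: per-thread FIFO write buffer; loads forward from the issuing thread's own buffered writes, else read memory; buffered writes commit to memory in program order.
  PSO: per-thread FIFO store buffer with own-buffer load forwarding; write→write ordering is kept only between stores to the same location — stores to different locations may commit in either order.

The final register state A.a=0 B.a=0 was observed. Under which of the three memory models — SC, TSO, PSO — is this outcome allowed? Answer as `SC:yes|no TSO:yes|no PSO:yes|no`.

SC:no TSO:yes PSO:yes

outcome vector order: (A.a,B.a)
under SC → 02; 10; 12; 20; 22
under TSO → 00; 02; 10; 12; 20; 22
under PSO → 00; 02; 10; 12; 20; 22
target 00 ∈ {TSO,PSO}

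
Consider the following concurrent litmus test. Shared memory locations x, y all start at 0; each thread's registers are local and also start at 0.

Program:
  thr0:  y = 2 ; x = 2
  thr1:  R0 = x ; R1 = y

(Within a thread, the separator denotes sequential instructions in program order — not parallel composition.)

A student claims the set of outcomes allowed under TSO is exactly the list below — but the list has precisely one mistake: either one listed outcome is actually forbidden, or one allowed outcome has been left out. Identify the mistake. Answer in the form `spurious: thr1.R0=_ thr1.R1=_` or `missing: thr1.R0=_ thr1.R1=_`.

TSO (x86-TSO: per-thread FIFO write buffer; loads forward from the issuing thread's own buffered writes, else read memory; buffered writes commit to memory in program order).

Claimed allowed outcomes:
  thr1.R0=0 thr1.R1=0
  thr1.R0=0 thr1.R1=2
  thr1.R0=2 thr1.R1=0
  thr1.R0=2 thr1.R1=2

spurious: thr1.R0=2 thr1.R1=0

outcome vector order: (thr1.R0,thr1.R1)
TSO: 3 outcomes — {(0,0) (0,2) (2,2)}
claimed∖TSO = {(2,0)}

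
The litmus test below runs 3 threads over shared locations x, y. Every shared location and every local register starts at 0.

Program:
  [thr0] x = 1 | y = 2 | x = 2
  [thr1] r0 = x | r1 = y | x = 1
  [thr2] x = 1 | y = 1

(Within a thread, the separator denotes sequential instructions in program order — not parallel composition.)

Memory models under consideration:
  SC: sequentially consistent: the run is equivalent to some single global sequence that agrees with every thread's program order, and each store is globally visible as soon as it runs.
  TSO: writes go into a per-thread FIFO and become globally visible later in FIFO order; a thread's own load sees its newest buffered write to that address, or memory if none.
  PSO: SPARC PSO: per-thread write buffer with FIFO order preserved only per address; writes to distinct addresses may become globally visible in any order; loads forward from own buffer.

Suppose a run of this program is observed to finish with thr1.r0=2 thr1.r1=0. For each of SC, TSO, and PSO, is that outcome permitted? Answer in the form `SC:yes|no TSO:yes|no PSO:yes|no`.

SC:no TSO:no PSO:yes

outcome vector order: (thr1.r0,thr1.r1)
[SC] allowed = {(0,0) (0,1) (0,2) (1,0) (1,1) (1,2) (2,1) (2,2)}
[TSO] allowed = {(0,0) (0,1) (0,2) (1,0) (1,1) (1,2) (2,1) (2,2)}
[PSO] allowed = {(0,0) (0,1) (0,2) (1,0) (1,1) (1,2) (2,0) (2,1) (2,2)}
target (2,0) ∈ {PSO}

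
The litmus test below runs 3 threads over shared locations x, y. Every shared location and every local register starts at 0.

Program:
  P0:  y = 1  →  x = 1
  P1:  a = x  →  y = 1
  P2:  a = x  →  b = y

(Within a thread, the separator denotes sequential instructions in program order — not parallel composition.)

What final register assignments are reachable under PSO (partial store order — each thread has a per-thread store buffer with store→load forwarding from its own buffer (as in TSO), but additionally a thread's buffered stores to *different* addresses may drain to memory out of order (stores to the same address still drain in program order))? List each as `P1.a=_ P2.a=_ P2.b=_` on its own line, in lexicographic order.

outcome vector order: (P1.a,P2.a,P2.b)
|PSO outcomes| = 8

P1.a=0 P2.a=0 P2.b=0
P1.a=0 P2.a=0 P2.b=1
P1.a=0 P2.a=1 P2.b=0
P1.a=0 P2.a=1 P2.b=1
P1.a=1 P2.a=0 P2.b=0
P1.a=1 P2.a=0 P2.b=1
P1.a=1 P2.a=1 P2.b=0
P1.a=1 P2.a=1 P2.b=1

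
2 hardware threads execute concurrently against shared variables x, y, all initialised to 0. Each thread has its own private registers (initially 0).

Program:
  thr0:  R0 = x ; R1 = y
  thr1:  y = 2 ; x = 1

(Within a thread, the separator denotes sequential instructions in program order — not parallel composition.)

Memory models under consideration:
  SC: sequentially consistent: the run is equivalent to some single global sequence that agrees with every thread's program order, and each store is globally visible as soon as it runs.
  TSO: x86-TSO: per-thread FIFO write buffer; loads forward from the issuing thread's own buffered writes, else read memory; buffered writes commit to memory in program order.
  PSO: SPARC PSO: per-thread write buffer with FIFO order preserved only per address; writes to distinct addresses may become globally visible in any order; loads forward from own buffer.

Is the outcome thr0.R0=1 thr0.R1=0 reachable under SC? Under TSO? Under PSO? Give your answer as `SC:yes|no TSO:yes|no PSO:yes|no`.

SC:no TSO:no PSO:yes

outcome vector order: (thr0.R0,thr0.R1)
SC (3): 00, 02, 12
TSO (3): 00, 02, 12
PSO (4): 00, 02, 10, 12
target 10 ∈ {PSO}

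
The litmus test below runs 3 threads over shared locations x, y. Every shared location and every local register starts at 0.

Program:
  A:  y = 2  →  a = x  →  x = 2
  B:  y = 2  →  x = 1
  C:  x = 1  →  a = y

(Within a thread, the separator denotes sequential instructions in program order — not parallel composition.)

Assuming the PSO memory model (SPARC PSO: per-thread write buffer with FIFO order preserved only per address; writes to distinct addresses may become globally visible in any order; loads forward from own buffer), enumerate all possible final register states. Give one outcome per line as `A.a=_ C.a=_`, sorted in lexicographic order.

A.a=0 C.a=0
A.a=0 C.a=2
A.a=1 C.a=0
A.a=1 C.a=2

outcome vector order: (A.a,C.a)
|PSO outcomes| = 4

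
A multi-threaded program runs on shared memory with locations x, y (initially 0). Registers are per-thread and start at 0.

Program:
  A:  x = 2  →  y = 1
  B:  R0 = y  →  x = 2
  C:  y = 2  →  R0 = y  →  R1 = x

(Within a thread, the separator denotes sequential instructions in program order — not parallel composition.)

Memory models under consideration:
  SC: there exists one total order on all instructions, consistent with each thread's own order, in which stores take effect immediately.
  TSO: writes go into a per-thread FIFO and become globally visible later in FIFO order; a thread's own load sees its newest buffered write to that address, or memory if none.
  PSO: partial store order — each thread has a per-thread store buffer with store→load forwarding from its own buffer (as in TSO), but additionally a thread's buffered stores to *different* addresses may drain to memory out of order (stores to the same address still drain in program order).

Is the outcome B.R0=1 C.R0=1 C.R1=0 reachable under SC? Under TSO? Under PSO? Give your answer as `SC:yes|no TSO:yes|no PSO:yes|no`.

SC:no TSO:no PSO:yes

outcome vector order: (B.R0,C.R0,C.R1)
SC (9): <0 1 2> <0 2 0> <0 2 2> <1 1 2> <1 2 0> <1 2 2> <2 1 2> <2 2 0> <2 2 2>
TSO (9): <0 1 2> <0 2 0> <0 2 2> <1 1 2> <1 2 0> <1 2 2> <2 1 2> <2 2 0> <2 2 2>
PSO (12): <0 1 0> <0 1 2> <0 2 0> <0 2 2> <1 1 0> <1 1 2> <1 2 0> <1 2 2> <2 1 0> <2 1 2> <2 2 0> <2 2 2>
target <1 1 0> ∈ {PSO}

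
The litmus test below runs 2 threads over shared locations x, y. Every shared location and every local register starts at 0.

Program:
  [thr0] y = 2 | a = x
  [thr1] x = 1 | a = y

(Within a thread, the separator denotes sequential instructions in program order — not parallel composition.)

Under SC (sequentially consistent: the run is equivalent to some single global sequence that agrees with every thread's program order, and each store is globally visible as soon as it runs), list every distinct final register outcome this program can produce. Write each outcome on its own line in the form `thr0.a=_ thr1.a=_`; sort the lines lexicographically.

outcome vector order: (thr0.a,thr1.a)
|SC outcomes| = 3

thr0.a=0 thr1.a=2
thr0.a=1 thr1.a=0
thr0.a=1 thr1.a=2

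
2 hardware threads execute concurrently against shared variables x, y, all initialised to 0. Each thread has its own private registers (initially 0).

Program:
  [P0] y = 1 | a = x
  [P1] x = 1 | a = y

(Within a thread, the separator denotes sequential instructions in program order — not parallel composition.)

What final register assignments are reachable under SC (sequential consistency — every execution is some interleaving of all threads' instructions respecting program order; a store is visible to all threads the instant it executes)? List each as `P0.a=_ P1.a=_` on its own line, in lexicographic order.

outcome vector order: (P0.a,P1.a)
|SC outcomes| = 3

P0.a=0 P1.a=1
P0.a=1 P1.a=0
P0.a=1 P1.a=1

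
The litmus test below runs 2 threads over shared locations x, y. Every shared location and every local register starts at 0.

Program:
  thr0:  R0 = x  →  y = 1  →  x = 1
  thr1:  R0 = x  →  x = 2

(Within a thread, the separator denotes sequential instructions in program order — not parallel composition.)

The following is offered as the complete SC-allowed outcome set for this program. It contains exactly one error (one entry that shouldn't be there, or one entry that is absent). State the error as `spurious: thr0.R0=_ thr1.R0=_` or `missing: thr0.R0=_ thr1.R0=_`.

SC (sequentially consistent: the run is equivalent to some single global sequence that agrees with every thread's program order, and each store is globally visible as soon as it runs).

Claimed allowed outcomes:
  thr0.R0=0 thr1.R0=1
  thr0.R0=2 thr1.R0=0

missing: thr0.R0=0 thr1.R0=0

outcome vector order: (thr0.R0,thr1.R0)
[SC] allowed = {00, 01, 20}
SC∖claimed = {00}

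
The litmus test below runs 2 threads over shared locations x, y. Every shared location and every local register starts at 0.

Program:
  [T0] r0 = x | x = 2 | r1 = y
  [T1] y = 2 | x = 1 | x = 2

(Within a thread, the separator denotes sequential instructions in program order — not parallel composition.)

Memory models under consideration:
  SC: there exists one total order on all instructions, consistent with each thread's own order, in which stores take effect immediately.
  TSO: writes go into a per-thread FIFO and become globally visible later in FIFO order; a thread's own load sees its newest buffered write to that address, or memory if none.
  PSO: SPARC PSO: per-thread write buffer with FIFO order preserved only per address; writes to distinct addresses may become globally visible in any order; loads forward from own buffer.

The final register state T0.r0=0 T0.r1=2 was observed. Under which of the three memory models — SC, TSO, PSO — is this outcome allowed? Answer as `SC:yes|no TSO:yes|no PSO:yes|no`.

outcome vector order: (T0.r0,T0.r1)
under SC → (0,0); (0,2); (1,2); (2,2)
under TSO → (0,0); (0,2); (1,2); (2,2)
under PSO → (0,0); (0,2); (1,0); (1,2); (2,0); (2,2)
target (0,2) ∈ {SC,TSO,PSO}

SC:yes TSO:yes PSO:yes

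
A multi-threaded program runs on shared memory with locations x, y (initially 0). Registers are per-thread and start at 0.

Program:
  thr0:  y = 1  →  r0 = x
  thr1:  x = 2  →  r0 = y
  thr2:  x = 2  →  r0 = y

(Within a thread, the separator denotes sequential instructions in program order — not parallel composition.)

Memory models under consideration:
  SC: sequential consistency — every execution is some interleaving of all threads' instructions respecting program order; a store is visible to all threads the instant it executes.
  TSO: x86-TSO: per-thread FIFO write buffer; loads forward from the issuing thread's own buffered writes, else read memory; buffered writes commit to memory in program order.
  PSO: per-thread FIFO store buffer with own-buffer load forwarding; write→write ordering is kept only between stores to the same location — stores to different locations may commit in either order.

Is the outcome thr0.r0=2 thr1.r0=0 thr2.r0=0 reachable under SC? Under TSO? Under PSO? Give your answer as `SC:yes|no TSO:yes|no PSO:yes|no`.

SC:yes TSO:yes PSO:yes

outcome vector order: (thr0.r0,thr1.r0,thr2.r0)
SC (5): 011; 200; 201; 210; 211
TSO (8): 000; 001; 010; 011; 200; 201; 210; 211
PSO (8): 000; 001; 010; 011; 200; 201; 210; 211
target 200 ∈ {SC,TSO,PSO}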